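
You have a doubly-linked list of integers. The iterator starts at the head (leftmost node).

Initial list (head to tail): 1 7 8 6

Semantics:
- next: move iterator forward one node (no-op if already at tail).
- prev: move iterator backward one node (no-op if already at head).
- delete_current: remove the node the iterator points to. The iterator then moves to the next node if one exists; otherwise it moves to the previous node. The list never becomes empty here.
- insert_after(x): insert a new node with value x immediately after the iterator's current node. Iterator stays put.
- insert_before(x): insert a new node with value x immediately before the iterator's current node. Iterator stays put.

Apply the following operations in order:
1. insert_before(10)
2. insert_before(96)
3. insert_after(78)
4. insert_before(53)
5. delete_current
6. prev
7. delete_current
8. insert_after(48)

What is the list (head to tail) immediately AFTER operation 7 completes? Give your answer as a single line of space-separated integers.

Answer: 10 96 78 7 8 6

Derivation:
After 1 (insert_before(10)): list=[10, 1, 7, 8, 6] cursor@1
After 2 (insert_before(96)): list=[10, 96, 1, 7, 8, 6] cursor@1
After 3 (insert_after(78)): list=[10, 96, 1, 78, 7, 8, 6] cursor@1
After 4 (insert_before(53)): list=[10, 96, 53, 1, 78, 7, 8, 6] cursor@1
After 5 (delete_current): list=[10, 96, 53, 78, 7, 8, 6] cursor@78
After 6 (prev): list=[10, 96, 53, 78, 7, 8, 6] cursor@53
After 7 (delete_current): list=[10, 96, 78, 7, 8, 6] cursor@78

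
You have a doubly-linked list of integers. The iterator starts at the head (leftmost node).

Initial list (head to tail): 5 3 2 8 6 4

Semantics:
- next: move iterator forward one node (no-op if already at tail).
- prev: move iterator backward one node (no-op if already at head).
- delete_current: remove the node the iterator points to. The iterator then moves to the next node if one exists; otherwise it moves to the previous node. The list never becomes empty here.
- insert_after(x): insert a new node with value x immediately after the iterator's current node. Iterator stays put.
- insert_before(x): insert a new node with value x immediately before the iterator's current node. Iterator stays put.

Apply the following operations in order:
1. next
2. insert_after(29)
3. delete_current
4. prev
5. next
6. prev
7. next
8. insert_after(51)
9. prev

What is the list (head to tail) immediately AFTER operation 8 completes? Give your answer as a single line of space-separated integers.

After 1 (next): list=[5, 3, 2, 8, 6, 4] cursor@3
After 2 (insert_after(29)): list=[5, 3, 29, 2, 8, 6, 4] cursor@3
After 3 (delete_current): list=[5, 29, 2, 8, 6, 4] cursor@29
After 4 (prev): list=[5, 29, 2, 8, 6, 4] cursor@5
After 5 (next): list=[5, 29, 2, 8, 6, 4] cursor@29
After 6 (prev): list=[5, 29, 2, 8, 6, 4] cursor@5
After 7 (next): list=[5, 29, 2, 8, 6, 4] cursor@29
After 8 (insert_after(51)): list=[5, 29, 51, 2, 8, 6, 4] cursor@29

Answer: 5 29 51 2 8 6 4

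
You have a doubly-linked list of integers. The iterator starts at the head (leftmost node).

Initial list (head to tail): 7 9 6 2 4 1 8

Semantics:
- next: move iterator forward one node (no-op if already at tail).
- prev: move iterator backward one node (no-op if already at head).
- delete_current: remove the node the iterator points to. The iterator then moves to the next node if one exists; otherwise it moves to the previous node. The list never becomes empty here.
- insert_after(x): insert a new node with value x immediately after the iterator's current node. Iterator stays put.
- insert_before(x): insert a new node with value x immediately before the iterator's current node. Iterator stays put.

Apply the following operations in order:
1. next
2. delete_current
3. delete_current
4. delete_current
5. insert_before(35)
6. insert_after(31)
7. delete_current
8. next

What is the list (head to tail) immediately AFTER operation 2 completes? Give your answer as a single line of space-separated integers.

Answer: 7 6 2 4 1 8

Derivation:
After 1 (next): list=[7, 9, 6, 2, 4, 1, 8] cursor@9
After 2 (delete_current): list=[7, 6, 2, 4, 1, 8] cursor@6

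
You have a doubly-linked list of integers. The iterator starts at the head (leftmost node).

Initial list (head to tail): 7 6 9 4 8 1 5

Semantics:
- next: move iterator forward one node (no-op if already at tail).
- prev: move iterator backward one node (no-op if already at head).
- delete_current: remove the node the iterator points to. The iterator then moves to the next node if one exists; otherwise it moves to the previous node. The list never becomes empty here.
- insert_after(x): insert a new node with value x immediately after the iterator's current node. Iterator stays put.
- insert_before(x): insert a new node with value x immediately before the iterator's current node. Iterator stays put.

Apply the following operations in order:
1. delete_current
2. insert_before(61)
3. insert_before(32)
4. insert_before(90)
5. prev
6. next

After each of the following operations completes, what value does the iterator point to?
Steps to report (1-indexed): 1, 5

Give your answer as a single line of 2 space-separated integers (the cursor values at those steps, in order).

After 1 (delete_current): list=[6, 9, 4, 8, 1, 5] cursor@6
After 2 (insert_before(61)): list=[61, 6, 9, 4, 8, 1, 5] cursor@6
After 3 (insert_before(32)): list=[61, 32, 6, 9, 4, 8, 1, 5] cursor@6
After 4 (insert_before(90)): list=[61, 32, 90, 6, 9, 4, 8, 1, 5] cursor@6
After 5 (prev): list=[61, 32, 90, 6, 9, 4, 8, 1, 5] cursor@90
After 6 (next): list=[61, 32, 90, 6, 9, 4, 8, 1, 5] cursor@6

Answer: 6 90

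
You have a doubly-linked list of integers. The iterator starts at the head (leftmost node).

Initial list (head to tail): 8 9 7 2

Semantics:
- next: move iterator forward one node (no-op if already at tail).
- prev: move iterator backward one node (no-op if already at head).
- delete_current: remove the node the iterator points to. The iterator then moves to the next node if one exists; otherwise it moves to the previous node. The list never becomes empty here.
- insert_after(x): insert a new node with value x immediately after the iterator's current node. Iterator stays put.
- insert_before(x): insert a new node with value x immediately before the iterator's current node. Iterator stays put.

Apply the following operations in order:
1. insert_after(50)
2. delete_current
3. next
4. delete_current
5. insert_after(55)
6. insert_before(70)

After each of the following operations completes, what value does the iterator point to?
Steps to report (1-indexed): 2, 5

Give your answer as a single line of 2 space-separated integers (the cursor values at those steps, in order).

Answer: 50 7

Derivation:
After 1 (insert_after(50)): list=[8, 50, 9, 7, 2] cursor@8
After 2 (delete_current): list=[50, 9, 7, 2] cursor@50
After 3 (next): list=[50, 9, 7, 2] cursor@9
After 4 (delete_current): list=[50, 7, 2] cursor@7
After 5 (insert_after(55)): list=[50, 7, 55, 2] cursor@7
After 6 (insert_before(70)): list=[50, 70, 7, 55, 2] cursor@7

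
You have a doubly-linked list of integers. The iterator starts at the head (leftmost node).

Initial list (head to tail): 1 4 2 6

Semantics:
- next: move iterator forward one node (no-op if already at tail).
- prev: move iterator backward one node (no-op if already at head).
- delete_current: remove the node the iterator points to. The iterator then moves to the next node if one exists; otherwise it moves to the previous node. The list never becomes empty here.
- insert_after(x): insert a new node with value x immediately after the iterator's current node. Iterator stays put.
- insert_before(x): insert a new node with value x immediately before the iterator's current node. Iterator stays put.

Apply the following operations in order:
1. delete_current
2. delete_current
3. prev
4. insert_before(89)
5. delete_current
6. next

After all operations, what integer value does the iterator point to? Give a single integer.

After 1 (delete_current): list=[4, 2, 6] cursor@4
After 2 (delete_current): list=[2, 6] cursor@2
After 3 (prev): list=[2, 6] cursor@2
After 4 (insert_before(89)): list=[89, 2, 6] cursor@2
After 5 (delete_current): list=[89, 6] cursor@6
After 6 (next): list=[89, 6] cursor@6

Answer: 6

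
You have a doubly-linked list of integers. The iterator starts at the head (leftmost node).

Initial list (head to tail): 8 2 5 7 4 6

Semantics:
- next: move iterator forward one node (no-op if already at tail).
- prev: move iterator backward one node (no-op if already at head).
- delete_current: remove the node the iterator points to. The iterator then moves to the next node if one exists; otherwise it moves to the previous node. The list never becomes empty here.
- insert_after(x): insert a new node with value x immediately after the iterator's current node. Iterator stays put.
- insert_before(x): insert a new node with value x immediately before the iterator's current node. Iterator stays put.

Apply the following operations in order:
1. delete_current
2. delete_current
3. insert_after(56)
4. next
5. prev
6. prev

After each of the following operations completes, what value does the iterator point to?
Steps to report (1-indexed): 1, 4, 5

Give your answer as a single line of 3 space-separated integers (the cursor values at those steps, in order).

After 1 (delete_current): list=[2, 5, 7, 4, 6] cursor@2
After 2 (delete_current): list=[5, 7, 4, 6] cursor@5
After 3 (insert_after(56)): list=[5, 56, 7, 4, 6] cursor@5
After 4 (next): list=[5, 56, 7, 4, 6] cursor@56
After 5 (prev): list=[5, 56, 7, 4, 6] cursor@5
After 6 (prev): list=[5, 56, 7, 4, 6] cursor@5

Answer: 2 56 5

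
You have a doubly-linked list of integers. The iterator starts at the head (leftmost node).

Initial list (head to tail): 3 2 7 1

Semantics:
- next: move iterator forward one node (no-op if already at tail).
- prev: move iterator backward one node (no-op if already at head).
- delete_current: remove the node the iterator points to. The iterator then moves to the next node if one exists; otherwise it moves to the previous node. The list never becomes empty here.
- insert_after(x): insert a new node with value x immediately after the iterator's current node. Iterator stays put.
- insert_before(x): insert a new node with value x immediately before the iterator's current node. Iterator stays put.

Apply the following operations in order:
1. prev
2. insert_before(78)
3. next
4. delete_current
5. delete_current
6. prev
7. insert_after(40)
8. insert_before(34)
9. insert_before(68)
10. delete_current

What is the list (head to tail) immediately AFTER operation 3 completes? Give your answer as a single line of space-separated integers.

Answer: 78 3 2 7 1

Derivation:
After 1 (prev): list=[3, 2, 7, 1] cursor@3
After 2 (insert_before(78)): list=[78, 3, 2, 7, 1] cursor@3
After 3 (next): list=[78, 3, 2, 7, 1] cursor@2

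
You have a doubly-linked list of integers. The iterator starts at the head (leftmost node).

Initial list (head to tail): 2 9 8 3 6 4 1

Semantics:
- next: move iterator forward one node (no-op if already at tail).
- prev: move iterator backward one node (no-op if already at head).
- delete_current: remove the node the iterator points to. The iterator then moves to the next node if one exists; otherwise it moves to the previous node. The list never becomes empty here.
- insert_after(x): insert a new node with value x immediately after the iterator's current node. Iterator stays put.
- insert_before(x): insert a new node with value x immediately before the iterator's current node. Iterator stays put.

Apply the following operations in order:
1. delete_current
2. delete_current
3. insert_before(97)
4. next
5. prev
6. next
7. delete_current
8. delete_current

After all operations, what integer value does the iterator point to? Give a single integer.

After 1 (delete_current): list=[9, 8, 3, 6, 4, 1] cursor@9
After 2 (delete_current): list=[8, 3, 6, 4, 1] cursor@8
After 3 (insert_before(97)): list=[97, 8, 3, 6, 4, 1] cursor@8
After 4 (next): list=[97, 8, 3, 6, 4, 1] cursor@3
After 5 (prev): list=[97, 8, 3, 6, 4, 1] cursor@8
After 6 (next): list=[97, 8, 3, 6, 4, 1] cursor@3
After 7 (delete_current): list=[97, 8, 6, 4, 1] cursor@6
After 8 (delete_current): list=[97, 8, 4, 1] cursor@4

Answer: 4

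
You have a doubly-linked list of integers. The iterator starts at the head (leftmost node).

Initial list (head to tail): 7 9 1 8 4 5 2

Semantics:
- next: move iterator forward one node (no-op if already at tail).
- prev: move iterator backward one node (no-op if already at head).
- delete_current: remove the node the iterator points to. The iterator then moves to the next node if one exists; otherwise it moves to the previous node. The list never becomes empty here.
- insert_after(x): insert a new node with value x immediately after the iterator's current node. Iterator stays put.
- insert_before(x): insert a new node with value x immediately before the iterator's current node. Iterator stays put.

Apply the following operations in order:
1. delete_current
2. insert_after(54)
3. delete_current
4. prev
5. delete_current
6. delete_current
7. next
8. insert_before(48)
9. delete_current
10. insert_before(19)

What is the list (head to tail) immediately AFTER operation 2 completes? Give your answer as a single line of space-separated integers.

Answer: 9 54 1 8 4 5 2

Derivation:
After 1 (delete_current): list=[9, 1, 8, 4, 5, 2] cursor@9
After 2 (insert_after(54)): list=[9, 54, 1, 8, 4, 5, 2] cursor@9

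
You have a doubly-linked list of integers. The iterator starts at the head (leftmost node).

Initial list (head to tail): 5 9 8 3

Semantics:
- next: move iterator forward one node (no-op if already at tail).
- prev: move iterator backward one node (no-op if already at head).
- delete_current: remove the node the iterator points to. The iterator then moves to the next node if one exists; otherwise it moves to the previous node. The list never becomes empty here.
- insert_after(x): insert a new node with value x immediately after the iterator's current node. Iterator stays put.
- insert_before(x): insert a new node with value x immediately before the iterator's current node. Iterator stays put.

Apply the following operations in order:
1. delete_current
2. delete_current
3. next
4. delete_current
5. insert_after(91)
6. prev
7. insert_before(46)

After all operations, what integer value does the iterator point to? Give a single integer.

After 1 (delete_current): list=[9, 8, 3] cursor@9
After 2 (delete_current): list=[8, 3] cursor@8
After 3 (next): list=[8, 3] cursor@3
After 4 (delete_current): list=[8] cursor@8
After 5 (insert_after(91)): list=[8, 91] cursor@8
After 6 (prev): list=[8, 91] cursor@8
After 7 (insert_before(46)): list=[46, 8, 91] cursor@8

Answer: 8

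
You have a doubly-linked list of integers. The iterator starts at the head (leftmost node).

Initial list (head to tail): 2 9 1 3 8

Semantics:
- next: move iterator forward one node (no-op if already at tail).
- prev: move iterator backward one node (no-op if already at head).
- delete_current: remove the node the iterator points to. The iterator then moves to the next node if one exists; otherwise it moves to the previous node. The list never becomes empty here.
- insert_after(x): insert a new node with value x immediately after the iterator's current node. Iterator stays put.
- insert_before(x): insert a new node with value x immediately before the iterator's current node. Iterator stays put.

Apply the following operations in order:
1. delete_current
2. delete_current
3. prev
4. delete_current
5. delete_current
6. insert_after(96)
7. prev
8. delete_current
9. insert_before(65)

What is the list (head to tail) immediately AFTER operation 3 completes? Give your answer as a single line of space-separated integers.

After 1 (delete_current): list=[9, 1, 3, 8] cursor@9
After 2 (delete_current): list=[1, 3, 8] cursor@1
After 3 (prev): list=[1, 3, 8] cursor@1

Answer: 1 3 8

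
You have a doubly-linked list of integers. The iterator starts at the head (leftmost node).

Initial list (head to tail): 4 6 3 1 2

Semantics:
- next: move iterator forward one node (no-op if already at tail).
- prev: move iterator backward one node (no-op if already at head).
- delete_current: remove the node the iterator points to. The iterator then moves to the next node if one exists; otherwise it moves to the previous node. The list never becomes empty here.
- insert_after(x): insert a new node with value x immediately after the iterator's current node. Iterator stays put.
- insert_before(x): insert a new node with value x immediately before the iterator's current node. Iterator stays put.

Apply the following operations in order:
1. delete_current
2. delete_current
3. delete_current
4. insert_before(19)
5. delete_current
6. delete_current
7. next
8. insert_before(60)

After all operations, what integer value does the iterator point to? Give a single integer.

Answer: 19

Derivation:
After 1 (delete_current): list=[6, 3, 1, 2] cursor@6
After 2 (delete_current): list=[3, 1, 2] cursor@3
After 3 (delete_current): list=[1, 2] cursor@1
After 4 (insert_before(19)): list=[19, 1, 2] cursor@1
After 5 (delete_current): list=[19, 2] cursor@2
After 6 (delete_current): list=[19] cursor@19
After 7 (next): list=[19] cursor@19
After 8 (insert_before(60)): list=[60, 19] cursor@19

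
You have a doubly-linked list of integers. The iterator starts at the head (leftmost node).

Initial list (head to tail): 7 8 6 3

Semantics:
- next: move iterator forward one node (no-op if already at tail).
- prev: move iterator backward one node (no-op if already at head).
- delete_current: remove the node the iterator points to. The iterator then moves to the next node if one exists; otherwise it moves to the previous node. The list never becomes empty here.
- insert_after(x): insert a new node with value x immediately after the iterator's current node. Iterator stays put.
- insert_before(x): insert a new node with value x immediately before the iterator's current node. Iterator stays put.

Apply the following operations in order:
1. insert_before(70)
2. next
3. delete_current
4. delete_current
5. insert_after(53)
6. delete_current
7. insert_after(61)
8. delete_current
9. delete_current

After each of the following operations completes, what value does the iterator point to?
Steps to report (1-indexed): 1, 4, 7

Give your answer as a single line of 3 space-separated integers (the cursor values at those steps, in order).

After 1 (insert_before(70)): list=[70, 7, 8, 6, 3] cursor@7
After 2 (next): list=[70, 7, 8, 6, 3] cursor@8
After 3 (delete_current): list=[70, 7, 6, 3] cursor@6
After 4 (delete_current): list=[70, 7, 3] cursor@3
After 5 (insert_after(53)): list=[70, 7, 3, 53] cursor@3
After 6 (delete_current): list=[70, 7, 53] cursor@53
After 7 (insert_after(61)): list=[70, 7, 53, 61] cursor@53
After 8 (delete_current): list=[70, 7, 61] cursor@61
After 9 (delete_current): list=[70, 7] cursor@7

Answer: 7 3 53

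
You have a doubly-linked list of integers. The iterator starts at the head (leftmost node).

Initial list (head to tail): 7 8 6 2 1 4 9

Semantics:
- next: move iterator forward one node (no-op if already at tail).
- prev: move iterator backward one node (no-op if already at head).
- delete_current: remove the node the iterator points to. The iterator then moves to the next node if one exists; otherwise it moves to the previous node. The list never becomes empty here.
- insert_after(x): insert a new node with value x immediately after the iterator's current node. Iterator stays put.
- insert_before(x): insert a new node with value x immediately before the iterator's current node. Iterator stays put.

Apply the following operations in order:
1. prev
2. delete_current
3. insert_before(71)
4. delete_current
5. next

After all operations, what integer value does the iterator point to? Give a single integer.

Answer: 2

Derivation:
After 1 (prev): list=[7, 8, 6, 2, 1, 4, 9] cursor@7
After 2 (delete_current): list=[8, 6, 2, 1, 4, 9] cursor@8
After 3 (insert_before(71)): list=[71, 8, 6, 2, 1, 4, 9] cursor@8
After 4 (delete_current): list=[71, 6, 2, 1, 4, 9] cursor@6
After 5 (next): list=[71, 6, 2, 1, 4, 9] cursor@2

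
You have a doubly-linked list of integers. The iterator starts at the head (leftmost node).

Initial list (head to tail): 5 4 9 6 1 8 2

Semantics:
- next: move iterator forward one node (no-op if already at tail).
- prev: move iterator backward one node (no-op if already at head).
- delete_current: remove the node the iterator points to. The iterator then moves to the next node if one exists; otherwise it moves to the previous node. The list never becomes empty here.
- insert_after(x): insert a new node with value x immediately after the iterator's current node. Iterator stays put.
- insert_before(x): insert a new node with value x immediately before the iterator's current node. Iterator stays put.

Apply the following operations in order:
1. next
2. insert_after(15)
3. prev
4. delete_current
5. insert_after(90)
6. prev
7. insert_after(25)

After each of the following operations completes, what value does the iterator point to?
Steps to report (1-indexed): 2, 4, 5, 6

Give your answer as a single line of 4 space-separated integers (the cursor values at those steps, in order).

Answer: 4 4 4 4

Derivation:
After 1 (next): list=[5, 4, 9, 6, 1, 8, 2] cursor@4
After 2 (insert_after(15)): list=[5, 4, 15, 9, 6, 1, 8, 2] cursor@4
After 3 (prev): list=[5, 4, 15, 9, 6, 1, 8, 2] cursor@5
After 4 (delete_current): list=[4, 15, 9, 6, 1, 8, 2] cursor@4
After 5 (insert_after(90)): list=[4, 90, 15, 9, 6, 1, 8, 2] cursor@4
After 6 (prev): list=[4, 90, 15, 9, 6, 1, 8, 2] cursor@4
After 7 (insert_after(25)): list=[4, 25, 90, 15, 9, 6, 1, 8, 2] cursor@4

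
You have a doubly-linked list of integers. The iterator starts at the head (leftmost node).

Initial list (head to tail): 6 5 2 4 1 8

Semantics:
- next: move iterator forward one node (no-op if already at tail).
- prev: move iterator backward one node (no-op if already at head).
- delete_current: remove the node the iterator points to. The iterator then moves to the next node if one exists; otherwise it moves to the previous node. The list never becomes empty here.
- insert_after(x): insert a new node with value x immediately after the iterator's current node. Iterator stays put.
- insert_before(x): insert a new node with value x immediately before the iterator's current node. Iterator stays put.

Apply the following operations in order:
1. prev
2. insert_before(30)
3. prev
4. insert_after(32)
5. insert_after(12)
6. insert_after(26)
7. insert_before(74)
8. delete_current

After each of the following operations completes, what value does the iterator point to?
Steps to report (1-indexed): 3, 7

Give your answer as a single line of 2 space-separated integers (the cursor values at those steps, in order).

After 1 (prev): list=[6, 5, 2, 4, 1, 8] cursor@6
After 2 (insert_before(30)): list=[30, 6, 5, 2, 4, 1, 8] cursor@6
After 3 (prev): list=[30, 6, 5, 2, 4, 1, 8] cursor@30
After 4 (insert_after(32)): list=[30, 32, 6, 5, 2, 4, 1, 8] cursor@30
After 5 (insert_after(12)): list=[30, 12, 32, 6, 5, 2, 4, 1, 8] cursor@30
After 6 (insert_after(26)): list=[30, 26, 12, 32, 6, 5, 2, 4, 1, 8] cursor@30
After 7 (insert_before(74)): list=[74, 30, 26, 12, 32, 6, 5, 2, 4, 1, 8] cursor@30
After 8 (delete_current): list=[74, 26, 12, 32, 6, 5, 2, 4, 1, 8] cursor@26

Answer: 30 30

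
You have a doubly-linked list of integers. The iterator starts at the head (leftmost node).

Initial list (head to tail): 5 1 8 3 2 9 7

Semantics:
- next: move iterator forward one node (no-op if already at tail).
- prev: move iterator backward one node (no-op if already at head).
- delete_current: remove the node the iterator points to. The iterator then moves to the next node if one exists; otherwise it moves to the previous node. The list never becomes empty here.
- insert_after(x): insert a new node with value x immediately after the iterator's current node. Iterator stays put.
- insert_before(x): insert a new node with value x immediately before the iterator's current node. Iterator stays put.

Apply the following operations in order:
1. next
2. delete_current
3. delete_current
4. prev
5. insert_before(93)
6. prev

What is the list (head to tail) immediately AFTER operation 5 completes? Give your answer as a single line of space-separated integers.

Answer: 93 5 3 2 9 7

Derivation:
After 1 (next): list=[5, 1, 8, 3, 2, 9, 7] cursor@1
After 2 (delete_current): list=[5, 8, 3, 2, 9, 7] cursor@8
After 3 (delete_current): list=[5, 3, 2, 9, 7] cursor@3
After 4 (prev): list=[5, 3, 2, 9, 7] cursor@5
After 5 (insert_before(93)): list=[93, 5, 3, 2, 9, 7] cursor@5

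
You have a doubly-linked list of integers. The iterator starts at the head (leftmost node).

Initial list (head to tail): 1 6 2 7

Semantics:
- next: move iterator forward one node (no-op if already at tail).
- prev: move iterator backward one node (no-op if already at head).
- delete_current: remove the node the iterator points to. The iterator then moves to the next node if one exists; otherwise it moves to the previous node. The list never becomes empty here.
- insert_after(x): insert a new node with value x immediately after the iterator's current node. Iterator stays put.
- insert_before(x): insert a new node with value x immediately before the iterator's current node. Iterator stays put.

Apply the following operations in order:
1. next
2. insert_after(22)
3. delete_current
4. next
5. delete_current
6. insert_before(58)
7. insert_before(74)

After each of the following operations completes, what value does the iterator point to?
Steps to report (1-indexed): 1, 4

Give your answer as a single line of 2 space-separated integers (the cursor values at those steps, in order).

Answer: 6 2

Derivation:
After 1 (next): list=[1, 6, 2, 7] cursor@6
After 2 (insert_after(22)): list=[1, 6, 22, 2, 7] cursor@6
After 3 (delete_current): list=[1, 22, 2, 7] cursor@22
After 4 (next): list=[1, 22, 2, 7] cursor@2
After 5 (delete_current): list=[1, 22, 7] cursor@7
After 6 (insert_before(58)): list=[1, 22, 58, 7] cursor@7
After 7 (insert_before(74)): list=[1, 22, 58, 74, 7] cursor@7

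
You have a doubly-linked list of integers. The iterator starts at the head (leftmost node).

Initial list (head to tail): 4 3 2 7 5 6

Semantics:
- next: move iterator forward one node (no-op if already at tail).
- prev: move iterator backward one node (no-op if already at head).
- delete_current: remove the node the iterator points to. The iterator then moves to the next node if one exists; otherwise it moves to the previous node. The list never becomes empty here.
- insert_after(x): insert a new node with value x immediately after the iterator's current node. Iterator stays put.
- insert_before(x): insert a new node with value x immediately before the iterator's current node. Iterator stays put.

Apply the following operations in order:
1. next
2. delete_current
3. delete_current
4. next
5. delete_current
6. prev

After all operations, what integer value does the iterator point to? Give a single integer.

Answer: 7

Derivation:
After 1 (next): list=[4, 3, 2, 7, 5, 6] cursor@3
After 2 (delete_current): list=[4, 2, 7, 5, 6] cursor@2
After 3 (delete_current): list=[4, 7, 5, 6] cursor@7
After 4 (next): list=[4, 7, 5, 6] cursor@5
After 5 (delete_current): list=[4, 7, 6] cursor@6
After 6 (prev): list=[4, 7, 6] cursor@7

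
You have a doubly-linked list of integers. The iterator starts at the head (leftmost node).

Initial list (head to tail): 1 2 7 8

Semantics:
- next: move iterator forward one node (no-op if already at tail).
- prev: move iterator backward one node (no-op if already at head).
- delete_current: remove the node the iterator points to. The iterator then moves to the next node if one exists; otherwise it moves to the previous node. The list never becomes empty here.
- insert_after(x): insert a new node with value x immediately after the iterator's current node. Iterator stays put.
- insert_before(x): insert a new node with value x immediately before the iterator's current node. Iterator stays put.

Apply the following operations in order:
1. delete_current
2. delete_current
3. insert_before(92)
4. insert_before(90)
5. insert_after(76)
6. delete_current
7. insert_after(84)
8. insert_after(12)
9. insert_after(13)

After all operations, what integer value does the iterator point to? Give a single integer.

Answer: 76

Derivation:
After 1 (delete_current): list=[2, 7, 8] cursor@2
After 2 (delete_current): list=[7, 8] cursor@7
After 3 (insert_before(92)): list=[92, 7, 8] cursor@7
After 4 (insert_before(90)): list=[92, 90, 7, 8] cursor@7
After 5 (insert_after(76)): list=[92, 90, 7, 76, 8] cursor@7
After 6 (delete_current): list=[92, 90, 76, 8] cursor@76
After 7 (insert_after(84)): list=[92, 90, 76, 84, 8] cursor@76
After 8 (insert_after(12)): list=[92, 90, 76, 12, 84, 8] cursor@76
After 9 (insert_after(13)): list=[92, 90, 76, 13, 12, 84, 8] cursor@76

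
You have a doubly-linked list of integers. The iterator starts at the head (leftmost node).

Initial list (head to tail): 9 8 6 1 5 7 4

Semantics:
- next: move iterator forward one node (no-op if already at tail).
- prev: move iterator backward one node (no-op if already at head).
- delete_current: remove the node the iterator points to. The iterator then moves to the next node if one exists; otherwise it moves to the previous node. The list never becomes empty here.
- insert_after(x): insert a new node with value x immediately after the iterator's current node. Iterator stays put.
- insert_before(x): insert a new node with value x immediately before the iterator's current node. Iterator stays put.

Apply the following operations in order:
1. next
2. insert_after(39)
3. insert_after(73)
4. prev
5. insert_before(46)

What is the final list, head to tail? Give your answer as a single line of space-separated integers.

After 1 (next): list=[9, 8, 6, 1, 5, 7, 4] cursor@8
After 2 (insert_after(39)): list=[9, 8, 39, 6, 1, 5, 7, 4] cursor@8
After 3 (insert_after(73)): list=[9, 8, 73, 39, 6, 1, 5, 7, 4] cursor@8
After 4 (prev): list=[9, 8, 73, 39, 6, 1, 5, 7, 4] cursor@9
After 5 (insert_before(46)): list=[46, 9, 8, 73, 39, 6, 1, 5, 7, 4] cursor@9

Answer: 46 9 8 73 39 6 1 5 7 4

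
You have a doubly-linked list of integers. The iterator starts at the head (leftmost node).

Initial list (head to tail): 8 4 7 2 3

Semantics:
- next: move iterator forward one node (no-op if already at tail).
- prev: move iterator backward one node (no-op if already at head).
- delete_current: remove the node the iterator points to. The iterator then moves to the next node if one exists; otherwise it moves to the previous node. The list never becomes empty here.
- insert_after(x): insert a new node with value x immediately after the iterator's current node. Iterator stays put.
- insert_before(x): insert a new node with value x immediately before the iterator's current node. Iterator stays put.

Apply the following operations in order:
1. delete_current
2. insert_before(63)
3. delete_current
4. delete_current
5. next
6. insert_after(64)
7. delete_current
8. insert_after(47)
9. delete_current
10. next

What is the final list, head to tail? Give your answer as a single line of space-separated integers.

Answer: 63 2 47

Derivation:
After 1 (delete_current): list=[4, 7, 2, 3] cursor@4
After 2 (insert_before(63)): list=[63, 4, 7, 2, 3] cursor@4
After 3 (delete_current): list=[63, 7, 2, 3] cursor@7
After 4 (delete_current): list=[63, 2, 3] cursor@2
After 5 (next): list=[63, 2, 3] cursor@3
After 6 (insert_after(64)): list=[63, 2, 3, 64] cursor@3
After 7 (delete_current): list=[63, 2, 64] cursor@64
After 8 (insert_after(47)): list=[63, 2, 64, 47] cursor@64
After 9 (delete_current): list=[63, 2, 47] cursor@47
After 10 (next): list=[63, 2, 47] cursor@47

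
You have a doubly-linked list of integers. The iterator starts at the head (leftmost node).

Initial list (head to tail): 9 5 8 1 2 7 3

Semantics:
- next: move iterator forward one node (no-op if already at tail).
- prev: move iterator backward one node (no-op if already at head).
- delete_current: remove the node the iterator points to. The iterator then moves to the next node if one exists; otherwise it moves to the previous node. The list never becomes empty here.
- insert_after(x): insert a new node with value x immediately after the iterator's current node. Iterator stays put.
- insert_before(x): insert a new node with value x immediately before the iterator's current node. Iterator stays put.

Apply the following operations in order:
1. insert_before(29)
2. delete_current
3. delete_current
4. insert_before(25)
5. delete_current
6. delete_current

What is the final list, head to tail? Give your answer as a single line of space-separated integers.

Answer: 29 25 2 7 3

Derivation:
After 1 (insert_before(29)): list=[29, 9, 5, 8, 1, 2, 7, 3] cursor@9
After 2 (delete_current): list=[29, 5, 8, 1, 2, 7, 3] cursor@5
After 3 (delete_current): list=[29, 8, 1, 2, 7, 3] cursor@8
After 4 (insert_before(25)): list=[29, 25, 8, 1, 2, 7, 3] cursor@8
After 5 (delete_current): list=[29, 25, 1, 2, 7, 3] cursor@1
After 6 (delete_current): list=[29, 25, 2, 7, 3] cursor@2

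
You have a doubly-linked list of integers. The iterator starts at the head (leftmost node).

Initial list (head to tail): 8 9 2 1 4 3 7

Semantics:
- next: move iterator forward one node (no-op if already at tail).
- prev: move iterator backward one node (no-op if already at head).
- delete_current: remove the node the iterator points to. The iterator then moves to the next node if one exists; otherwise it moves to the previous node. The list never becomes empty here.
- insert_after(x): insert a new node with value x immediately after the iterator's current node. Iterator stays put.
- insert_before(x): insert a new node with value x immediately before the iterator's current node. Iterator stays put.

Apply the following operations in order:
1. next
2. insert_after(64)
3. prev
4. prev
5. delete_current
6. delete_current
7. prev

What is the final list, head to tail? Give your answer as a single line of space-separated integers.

After 1 (next): list=[8, 9, 2, 1, 4, 3, 7] cursor@9
After 2 (insert_after(64)): list=[8, 9, 64, 2, 1, 4, 3, 7] cursor@9
After 3 (prev): list=[8, 9, 64, 2, 1, 4, 3, 7] cursor@8
After 4 (prev): list=[8, 9, 64, 2, 1, 4, 3, 7] cursor@8
After 5 (delete_current): list=[9, 64, 2, 1, 4, 3, 7] cursor@9
After 6 (delete_current): list=[64, 2, 1, 4, 3, 7] cursor@64
After 7 (prev): list=[64, 2, 1, 4, 3, 7] cursor@64

Answer: 64 2 1 4 3 7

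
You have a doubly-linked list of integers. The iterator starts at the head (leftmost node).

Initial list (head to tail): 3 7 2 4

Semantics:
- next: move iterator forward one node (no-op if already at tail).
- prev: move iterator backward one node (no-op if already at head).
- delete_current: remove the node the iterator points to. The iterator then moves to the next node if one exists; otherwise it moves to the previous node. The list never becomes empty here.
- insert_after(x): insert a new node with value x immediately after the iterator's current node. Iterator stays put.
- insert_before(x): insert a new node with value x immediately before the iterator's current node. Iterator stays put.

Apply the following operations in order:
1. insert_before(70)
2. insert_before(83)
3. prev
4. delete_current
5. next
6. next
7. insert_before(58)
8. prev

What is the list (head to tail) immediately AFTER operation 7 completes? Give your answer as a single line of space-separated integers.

Answer: 70 3 7 58 2 4

Derivation:
After 1 (insert_before(70)): list=[70, 3, 7, 2, 4] cursor@3
After 2 (insert_before(83)): list=[70, 83, 3, 7, 2, 4] cursor@3
After 3 (prev): list=[70, 83, 3, 7, 2, 4] cursor@83
After 4 (delete_current): list=[70, 3, 7, 2, 4] cursor@3
After 5 (next): list=[70, 3, 7, 2, 4] cursor@7
After 6 (next): list=[70, 3, 7, 2, 4] cursor@2
After 7 (insert_before(58)): list=[70, 3, 7, 58, 2, 4] cursor@2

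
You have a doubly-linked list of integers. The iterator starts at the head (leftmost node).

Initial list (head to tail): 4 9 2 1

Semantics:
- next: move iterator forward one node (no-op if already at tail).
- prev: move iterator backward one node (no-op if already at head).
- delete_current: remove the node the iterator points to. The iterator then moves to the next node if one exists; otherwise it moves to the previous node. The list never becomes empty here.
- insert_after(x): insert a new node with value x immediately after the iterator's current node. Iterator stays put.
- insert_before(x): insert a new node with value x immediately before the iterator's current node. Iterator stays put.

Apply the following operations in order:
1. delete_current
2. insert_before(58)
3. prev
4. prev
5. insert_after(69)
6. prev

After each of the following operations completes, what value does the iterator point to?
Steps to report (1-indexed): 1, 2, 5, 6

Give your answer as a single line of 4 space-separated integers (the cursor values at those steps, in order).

Answer: 9 9 58 58

Derivation:
After 1 (delete_current): list=[9, 2, 1] cursor@9
After 2 (insert_before(58)): list=[58, 9, 2, 1] cursor@9
After 3 (prev): list=[58, 9, 2, 1] cursor@58
After 4 (prev): list=[58, 9, 2, 1] cursor@58
After 5 (insert_after(69)): list=[58, 69, 9, 2, 1] cursor@58
After 6 (prev): list=[58, 69, 9, 2, 1] cursor@58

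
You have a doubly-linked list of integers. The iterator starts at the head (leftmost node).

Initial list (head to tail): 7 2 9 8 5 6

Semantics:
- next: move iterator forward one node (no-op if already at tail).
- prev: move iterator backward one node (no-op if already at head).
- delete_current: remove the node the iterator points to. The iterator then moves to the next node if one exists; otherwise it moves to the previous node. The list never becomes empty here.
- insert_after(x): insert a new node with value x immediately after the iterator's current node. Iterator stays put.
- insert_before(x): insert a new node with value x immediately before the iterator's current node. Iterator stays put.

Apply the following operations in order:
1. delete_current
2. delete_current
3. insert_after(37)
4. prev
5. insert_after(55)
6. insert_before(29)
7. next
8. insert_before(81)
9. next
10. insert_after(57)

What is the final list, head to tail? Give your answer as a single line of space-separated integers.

Answer: 29 9 81 55 37 57 8 5 6

Derivation:
After 1 (delete_current): list=[2, 9, 8, 5, 6] cursor@2
After 2 (delete_current): list=[9, 8, 5, 6] cursor@9
After 3 (insert_after(37)): list=[9, 37, 8, 5, 6] cursor@9
After 4 (prev): list=[9, 37, 8, 5, 6] cursor@9
After 5 (insert_after(55)): list=[9, 55, 37, 8, 5, 6] cursor@9
After 6 (insert_before(29)): list=[29, 9, 55, 37, 8, 5, 6] cursor@9
After 7 (next): list=[29, 9, 55, 37, 8, 5, 6] cursor@55
After 8 (insert_before(81)): list=[29, 9, 81, 55, 37, 8, 5, 6] cursor@55
After 9 (next): list=[29, 9, 81, 55, 37, 8, 5, 6] cursor@37
After 10 (insert_after(57)): list=[29, 9, 81, 55, 37, 57, 8, 5, 6] cursor@37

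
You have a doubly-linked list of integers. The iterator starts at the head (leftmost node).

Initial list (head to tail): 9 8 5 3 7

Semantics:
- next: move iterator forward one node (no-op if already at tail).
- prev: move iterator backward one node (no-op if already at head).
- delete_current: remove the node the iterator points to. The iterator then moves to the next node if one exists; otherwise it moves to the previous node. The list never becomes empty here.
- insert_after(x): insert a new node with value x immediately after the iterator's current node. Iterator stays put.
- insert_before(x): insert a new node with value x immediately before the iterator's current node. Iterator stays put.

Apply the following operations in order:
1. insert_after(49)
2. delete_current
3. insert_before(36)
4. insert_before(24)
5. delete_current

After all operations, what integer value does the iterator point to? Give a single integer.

After 1 (insert_after(49)): list=[9, 49, 8, 5, 3, 7] cursor@9
After 2 (delete_current): list=[49, 8, 5, 3, 7] cursor@49
After 3 (insert_before(36)): list=[36, 49, 8, 5, 3, 7] cursor@49
After 4 (insert_before(24)): list=[36, 24, 49, 8, 5, 3, 7] cursor@49
After 5 (delete_current): list=[36, 24, 8, 5, 3, 7] cursor@8

Answer: 8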